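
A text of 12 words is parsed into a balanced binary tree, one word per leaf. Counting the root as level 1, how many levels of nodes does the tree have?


In a balanced binary tree with n leaves the deepest leaf is ceil(log2(n)) edges below the root,
so counting node levels inclusive of root and leaves gives ceil(log2(n)) + 1 levels.
log2(12) = 3.5850
ceil(3.5850) = 4
levels = 4 + 1 = 5

5


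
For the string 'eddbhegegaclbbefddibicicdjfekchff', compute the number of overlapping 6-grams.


String 'eddbhegegaclbbefddibicicdjfekchff' has length L = 33.
Number of overlapping n-grams = L - n + 1
Substituting: 33 - 6 + 1 = 28

28


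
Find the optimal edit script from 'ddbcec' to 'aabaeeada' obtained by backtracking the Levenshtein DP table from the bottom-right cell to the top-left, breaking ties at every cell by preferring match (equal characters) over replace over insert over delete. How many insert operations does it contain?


Edit distance = 7. Backtracking from cell (6, 9) with preference match > replace > insert > delete,
then listing the resulting alignment 'ddbcec' -> 'aabaeeada' left to right:
  Step 1: replace d->a
  Step 2: replace d->a
  Step 3: keep 'b'
  Step 4: insert 'a' [insertion #1]
  Step 5: replace c->e
  Step 6: keep 'e'
  Step 7: insert 'a' [insertion #2]
  Step 8: insert 'd' [insertion #3]
  Step 9: replace c->a
Total insertions: 3

3


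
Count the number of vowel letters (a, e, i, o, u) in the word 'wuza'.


Scanning each character of 'wuza':
  Position 1: 'w' -> consonant (running count: 0)
  Position 2: 'u' -> vowel (running count: 1)
  Position 3: 'z' -> consonant (running count: 1)
  Position 4: 'a' -> vowel (running count: 2)
Total vowels: 2

2


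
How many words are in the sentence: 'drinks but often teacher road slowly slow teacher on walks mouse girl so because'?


Counting words by splitting on spaces:
  Word 1: 'drinks'
  Word 2: 'but'
  Word 3: 'often'
  Word 4: 'teacher'
  Word 5: 'road'
  Word 6: 'slowly'
  Word 7: 'slow'
  Word 8: 'teacher'
  Word 9: 'on'
  Word 10: 'walks'
  Word 11: 'mouse'
  Word 12: 'girl'
  Word 13: 'so'
  Word 14: 'because'
Total words: 14

14


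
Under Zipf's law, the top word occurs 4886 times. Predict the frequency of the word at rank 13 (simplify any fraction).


Zipf's law: freq(rank) = f1 / rank
f1 = 4886, rank = 13
freq = 4886 / 13
GCD(4886, 13) = 1
Simplified: 4886/13

4886/13


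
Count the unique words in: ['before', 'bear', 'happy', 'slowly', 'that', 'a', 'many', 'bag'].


Listing all tokens and tracking unique types:
  Token 1: 'before' -> NEW (unique so far: 1)
  Token 2: 'bear' -> NEW (unique so far: 2)
  Token 3: 'happy' -> NEW (unique so far: 3)
  Token 4: 'slowly' -> NEW (unique so far: 4)
  Token 5: 'that' -> NEW (unique so far: 5)
  Token 6: 'a' -> NEW (unique so far: 6)
  Token 7: 'many' -> NEW (unique so far: 7)
  Token 8: 'bag' -> NEW (unique so far: 8)
Unique types: ('a', 'bag', 'bear', 'before', 'happy', 'many', 'slowly', 'that')
Vocabulary size: 8

8


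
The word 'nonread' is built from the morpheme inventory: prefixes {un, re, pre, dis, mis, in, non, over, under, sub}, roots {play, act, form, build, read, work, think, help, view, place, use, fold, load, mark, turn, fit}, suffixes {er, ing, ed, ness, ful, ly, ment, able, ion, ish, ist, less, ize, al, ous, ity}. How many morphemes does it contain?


Segmenting 'nonread' against the inventory:
  'non' -> prefix (morpheme 1)
  'read' -> root (morpheme 2)
Total morphemes: 2

2


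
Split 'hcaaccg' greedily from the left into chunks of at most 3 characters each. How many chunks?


'hcaaccg' has 7 characters.
Chunking with max size 3:
  Chunk 1: 'hca' (positions 0-2)
  Chunk 2: 'acc' (positions 3-5)
  Chunk 3: 'g' (positions 6-6)
Total chunks: ceil(7 / 3) = 3

3


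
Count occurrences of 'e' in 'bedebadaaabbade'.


Scanning 'bedebadaaabbade' for 'e':
  Position 1: 'e' -> MATCH (count: 1)
  Position 3: 'e' -> MATCH (count: 2)
  Position 14: 'e' -> MATCH (count: 3)
Total occurrences of 'e': 3

3


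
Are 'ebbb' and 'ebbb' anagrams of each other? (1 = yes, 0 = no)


Sort characters of 'ebbb': 'bbbe'
Sort characters of 'ebbb': 'bbbe'
Sorted forms match -> they ARE anagrams
Result: 1

1


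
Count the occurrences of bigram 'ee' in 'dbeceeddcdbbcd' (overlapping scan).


Scanning 'dbeceeddcdbbcd' for bigram 'ee':
  Position 0: 'db' -> no
  Position 1: 'be' -> no
  Position 2: 'ec' -> no
  Position 3: 'ce' -> no
  Position 4: 'ee' -> MATCH
  Position 5: 'ed' -> no
  Position 6: 'dd' -> no
  Position 7: 'dc' -> no
  Position 8: 'cd' -> no
  Position 9: 'db' -> no
  Position 10: 'bb' -> no
  Position 11: 'bc' -> no
  Position 12: 'cd' -> no
Total matches: 1

1


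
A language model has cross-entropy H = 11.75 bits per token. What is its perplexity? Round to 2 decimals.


Perplexity formula: PP = 2^H
H = 11.75
PP = 2^11.75
Decompose: 2^11.75 = 2^11 * 2^0.75
2^11 = 2048, 2^0.75 ~ 1.6817928
PP ~ 2048 * 1.6817928 = 3444.3116544
Rounded to 2 decimals: 3444.31

3444.31


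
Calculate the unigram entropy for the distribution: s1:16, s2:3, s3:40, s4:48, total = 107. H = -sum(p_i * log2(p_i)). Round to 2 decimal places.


Computing entropy H = -sum(p_i * log2(p_i)):
  s1: p = 16/107 = 0.1495, -p*log2(p) = 0.4099
  s2: p = 3/107 = 0.0280, -p*log2(p) = 0.1446
  s3: p = 40/107 = 0.3738, -p*log2(p) = 0.5307
  s4: p = 48/107 = 0.4486, -p*log2(p) = 0.5188
H = sum of terms = 1.6040
Rounded to 2 decimals: 1.60

1.60


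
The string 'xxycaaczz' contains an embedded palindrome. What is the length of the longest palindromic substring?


Scanning 'xxycaaczz' for palindromic substrings.
Substring at positions 3-6: 'caac'.
Check: reverse('caac') = 'caac' -> palindrome confirmed.
Neighbouring characters ('y' / 'z') break symmetry, so it cannot extend further.
No longer palindromic substring exists; longest length = 4

4


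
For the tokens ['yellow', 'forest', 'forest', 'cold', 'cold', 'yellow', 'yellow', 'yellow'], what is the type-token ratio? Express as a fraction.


Tokens: 8
Unique types: ('cold', 'forest', 'yellow') = 3
TTR = 3/8
Already in lowest terms.

3/8


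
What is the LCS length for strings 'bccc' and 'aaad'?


DP table for LCS of 'bccc' and 'aaad':
       a  a  a  d
    0  0  0  0  0
  b 0  0  0  0  0
  c 0  0  0  0  0
  c 0  0  0  0  0
  c 0  0  0  0  0
LCS length = 0

0


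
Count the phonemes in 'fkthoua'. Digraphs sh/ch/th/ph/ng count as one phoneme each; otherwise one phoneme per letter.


Parsing 'fkthoua' greedily, digraphs first:
  'f' -> consonant phoneme (phonemes so far: 1)
  'k' -> consonant phoneme (phonemes so far: 2)
  'th' -> digraph (1 consonant phoneme) (phonemes so far: 3)
  'o' -> vowel phoneme (phonemes so far: 4)
  'u' -> vowel phoneme (phonemes so far: 5)
  'a' -> vowel phoneme (phonemes so far: 6)
Total phonemes: 6

6


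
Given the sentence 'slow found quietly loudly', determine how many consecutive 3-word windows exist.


Word trigrams from [4] words:
  Trigram 1: (slow found quietly)
  Trigram 2: (found quietly loudly)
Total word trigrams: 4 - 2 = 2

2


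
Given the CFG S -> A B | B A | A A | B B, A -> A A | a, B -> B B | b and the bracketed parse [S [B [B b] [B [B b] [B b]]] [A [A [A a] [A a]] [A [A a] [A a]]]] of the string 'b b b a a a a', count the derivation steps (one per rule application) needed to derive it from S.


Every bracketed nonterminal node [X ...] in the tree is produced by exactly one rule application.
Reading the tree off as a leftmost derivation:
  Step 1: S  =>  B A   (applied S -> B A)
  Step 2: B A  =>  B B A   (applied B -> B B)
  Step 3: B B A  =>  b B A   (applied B -> b)
  Step 4: b B A  =>  b B B A   (applied B -> B B)
  Step 5: b B B A  =>  b b B A   (applied B -> b)
  Step 6: b b B A  =>  b b b A   (applied B -> b)
  Step 7: b b b A  =>  b b b A A   (applied A -> A A)
  Step 8: b b b A A  =>  b b b A A A   (applied A -> A A)
  Step 9: b b b A A A  =>  b b b a A A   (applied A -> a)
  Step 10: b b b a A A  =>  b b b a a A   (applied A -> a)
  Step 11: b b b a a A  =>  b b b a a A A   (applied A -> A A)
  Step 12: b b b a a A A  =>  b b b a a a A   (applied A -> a)
  Step 13: b b b a a a A  =>  b b b a a a a   (applied A -> a)
Final yield: b b b a a a a
Total rewrite steps: 13

13


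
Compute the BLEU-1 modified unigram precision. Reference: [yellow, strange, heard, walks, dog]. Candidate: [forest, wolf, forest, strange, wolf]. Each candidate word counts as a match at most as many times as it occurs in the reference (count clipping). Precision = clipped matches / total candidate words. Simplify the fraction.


Reference word counts: {'dog': 1, 'heard': 1, 'strange': 1, 'walks': 1, 'yellow': 1}
Checking each candidate word (with clipping):
  'forest' -> not in reference -> no match (matches: 0)
  'wolf' -> not in reference -> no match (matches: 0)
  'forest' -> not in reference -> no match (matches: 0)
  'strange' -> in reference (ref count 1, used 1/1) -> match (matches: 1)
  'wolf' -> not in reference -> no match (matches: 1)
Clipped matches: 1, Candidate length: 5
Precision = 1/5

1/5


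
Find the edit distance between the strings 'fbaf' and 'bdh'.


Building DP table for s1='fbaf' (len 4) and s2='bdh' (len 3):
       b  d  h
    0  1  2  3
  f 1  1  2  3
  b 2  1  2  3
  a 3  2  2  3
  f 4  3  3  3
Edit distance = dp[4][3] = 3

3


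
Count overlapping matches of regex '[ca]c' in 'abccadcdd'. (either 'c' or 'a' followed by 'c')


Pattern: [ca]c means either 'c' or 'a' followed by 'c'.
Scanning 'abccadcdd' position-by-position:
  Pos 0: window 'ab' -> no
  Pos 1: window 'bc' -> no
  Pos 2: window 'cc' -> MATCH
  Pos 3: window 'ca' -> no
  Pos 4: window 'ad' -> no
  Pos 5: window 'dc' -> no
  Pos 6: window 'cd' -> no
  Pos 7: window 'dd' -> no
  Pos 8: window 'd' -> no
Total matches: 1

1


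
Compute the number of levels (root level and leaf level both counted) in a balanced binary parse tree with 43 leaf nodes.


In a balanced binary tree with n leaves the deepest leaf is ceil(log2(n)) edges below the root,
so counting node levels inclusive of root and leaves gives ceil(log2(n)) + 1 levels.
log2(43) = 5.4263
ceil(5.4263) = 6
levels = 6 + 1 = 7

7


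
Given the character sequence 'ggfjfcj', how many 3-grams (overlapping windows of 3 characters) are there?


String 'ggfjfcj' has length L = 7.
Number of overlapping n-grams = L - n + 1
Substituting: 7 - 3 + 1 = 5

5


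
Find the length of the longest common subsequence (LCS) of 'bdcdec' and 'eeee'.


DP table for LCS of 'bdcdec' and 'eeee':
       e  e  e  e
    0  0  0  0  0
  b 0  0  0  0  0
  d 0  0  0  0  0
  c 0  0  0  0  0
  d 0  0  0  0  0
  e 0  1  1  1  1
  c 0  1  1  1  1
LCS: 'e'
LCS length = 1

1


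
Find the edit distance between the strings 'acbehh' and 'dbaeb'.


Building DP table for s1='acbehh' (len 6) and s2='dbaeb' (len 5):
       d  b  a  e  b
    0  1  2  3  4  5
  a 1  1  2  2  3  4
  c 2  2  2  3  3  4
  b 3  3  2  3  4  3
  e 4  4  3  3  3  4
  h 5  5  4  4  4  4
  h 6  6  5  5  5  5
Edit distance = dp[6][5] = 5

5


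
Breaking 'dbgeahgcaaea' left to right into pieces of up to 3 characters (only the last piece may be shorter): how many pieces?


'dbgeahgcaaea' has 12 characters.
Chunking with max size 3:
  Chunk 1: 'dbg' (positions 0-2)
  Chunk 2: 'eah' (positions 3-5)
  Chunk 3: 'gca' (positions 6-8)
  Chunk 4: 'aea' (positions 9-11)
Total chunks: ceil(12 / 3) = 4

4


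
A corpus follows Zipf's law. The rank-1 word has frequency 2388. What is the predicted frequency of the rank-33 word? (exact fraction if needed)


Zipf's law: freq(rank) = f1 / rank
f1 = 2388, rank = 33
freq = 2388 / 33
GCD(2388, 33) = 3
Simplified: 796/11

796/11


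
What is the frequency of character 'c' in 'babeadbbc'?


Scanning 'babeadbbc' for 'c':
  Position 8: 'c' -> MATCH (count: 1)
Total occurrences of 'c': 1

1


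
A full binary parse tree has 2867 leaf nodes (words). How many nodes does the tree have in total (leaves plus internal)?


Leaf nodes (terminals): 2867
Internal nodes = n - 1 = 2867 - 1 = 2866
Total = leaves + internal = 2867 + 2866 = 5733

5733


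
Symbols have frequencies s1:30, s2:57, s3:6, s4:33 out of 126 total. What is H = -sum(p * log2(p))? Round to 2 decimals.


Computing entropy H = -sum(p_i * log2(p_i)):
  s1: p = 30/126 = 0.2381, -p*log2(p) = 0.4929
  s2: p = 57/126 = 0.4524, -p*log2(p) = 0.5177
  s3: p = 6/126 = 0.0476, -p*log2(p) = 0.2092
  s4: p = 33/126 = 0.2619, -p*log2(p) = 0.5062
H = sum of terms = 1.7260
Rounded to 2 decimals: 1.73

1.73


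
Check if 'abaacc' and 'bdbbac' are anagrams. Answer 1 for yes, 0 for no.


Sort characters of 'abaacc': 'aaabcc'
Sort characters of 'bdbbac': 'abbbcd'
Sorted forms differ -> they are NOT anagrams
Result: 0

0


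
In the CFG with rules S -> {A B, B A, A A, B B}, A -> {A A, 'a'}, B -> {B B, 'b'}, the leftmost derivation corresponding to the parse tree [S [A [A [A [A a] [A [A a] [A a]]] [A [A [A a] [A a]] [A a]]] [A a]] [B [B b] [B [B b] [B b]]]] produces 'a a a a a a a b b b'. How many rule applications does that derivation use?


Every bracketed nonterminal node [X ...] in the tree is produced by exactly one rule application.
Reading the tree off as a leftmost derivation:
  Step 1: S  =>  A B   (applied S -> A B)
  Step 2: A B  =>  A A B   (applied A -> A A)
  Step 3: A A B  =>  A A A B   (applied A -> A A)
  Step 4: A A A B  =>  A A A A B   (applied A -> A A)
  Step 5: A A A A B  =>  a A A A B   (applied A -> a)
  Step 6: a A A A B  =>  a A A A A B   (applied A -> A A)
  Step 7: a A A A A B  =>  a a A A A B   (applied A -> a)
  Step 8: a a A A A B  =>  a a a A A B   (applied A -> a)
  Step 9: a a a A A B  =>  a a a A A A B   (applied A -> A A)
  Step 10: a a a A A A B  =>  a a a A A A A B   (applied A -> A A)
  Step 11: a a a A A A A B  =>  a a a a A A A B   (applied A -> a)
  Step 12: a a a a A A A B  =>  a a a a a A A B   (applied A -> a)
  Step 13: a a a a a A A B  =>  a a a a a a A B   (applied A -> a)
  Step 14: a a a a a a A B  =>  a a a a a a a B   (applied A -> a)
  Step 15: a a a a a a a B  =>  a a a a a a a B B   (applied B -> B B)
  Step 16: a a a a a a a B B  =>  a a a a a a a b B   (applied B -> b)
  Step 17: a a a a a a a b B  =>  a a a a a a a b B B   (applied B -> B B)
  Step 18: a a a a a a a b B B  =>  a a a a a a a b b B   (applied B -> b)
  Step 19: a a a a a a a b b B  =>  a a a a a a a b b b   (applied B -> b)
Final yield: a a a a a a a b b b
Total rewrite steps: 19

19


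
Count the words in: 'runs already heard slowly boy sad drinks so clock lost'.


Counting words by splitting on spaces:
  Word 1: 'runs'
  Word 2: 'already'
  Word 3: 'heard'
  Word 4: 'slowly'
  Word 5: 'boy'
  Word 6: 'sad'
  Word 7: 'drinks'
  Word 8: 'so'
  Word 9: 'clock'
  Word 10: 'lost'
Total words: 10

10


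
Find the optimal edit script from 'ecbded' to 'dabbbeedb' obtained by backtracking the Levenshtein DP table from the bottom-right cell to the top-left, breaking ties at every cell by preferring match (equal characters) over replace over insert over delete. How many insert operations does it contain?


Edit distance = 6. Backtracking from cell (6, 9) with preference match > replace > insert > delete,
then listing the resulting alignment 'ecbded' -> 'dabbbeedb' left to right:
  Step 1: insert 'd' [insertion #1]
  Step 2: insert 'a' [insertion #2]
  Step 3: replace e->b
  Step 4: replace c->b
  Step 5: keep 'b'
  Step 6: replace d->e
  Step 7: keep 'e'
  Step 8: keep 'd'
  Step 9: insert 'b' [insertion #3]
Total insertions: 3

3


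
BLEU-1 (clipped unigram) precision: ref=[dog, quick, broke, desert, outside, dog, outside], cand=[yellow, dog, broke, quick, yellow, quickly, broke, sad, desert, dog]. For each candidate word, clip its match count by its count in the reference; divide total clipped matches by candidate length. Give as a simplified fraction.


Reference word counts: {'broke': 1, 'desert': 1, 'dog': 2, 'outside': 2, 'quick': 1}
Checking each candidate word (with clipping):
  'yellow' -> not in reference -> no match (matches: 0)
  'dog' -> in reference (ref count 2, used 1/2) -> match (matches: 1)
  'broke' -> in reference (ref count 1, used 1/1) -> match (matches: 2)
  'quick' -> in reference (ref count 1, used 1/1) -> match (matches: 3)
  'yellow' -> not in reference -> no match (matches: 3)
  'quickly' -> not in reference -> no match (matches: 3)
  'broke' -> ref count 1 already used up (1/1) -> clipped, no match (matches: 3)
  'sad' -> not in reference -> no match (matches: 3)
  'desert' -> in reference (ref count 1, used 1/1) -> match (matches: 4)
  'dog' -> in reference (ref count 2, used 2/2) -> match (matches: 5)
Clipped matches: 5, Candidate length: 10
Precision = 5/10 = 1/2

1/2


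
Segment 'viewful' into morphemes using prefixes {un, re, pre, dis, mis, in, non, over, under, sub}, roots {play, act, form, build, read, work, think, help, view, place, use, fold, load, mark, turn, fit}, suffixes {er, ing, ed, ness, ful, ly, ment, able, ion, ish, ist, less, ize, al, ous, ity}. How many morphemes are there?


Segmenting 'viewful' against the inventory:
  'view' -> root (morpheme 1)
  'ful' -> suffix (morpheme 2)
Total morphemes: 2

2


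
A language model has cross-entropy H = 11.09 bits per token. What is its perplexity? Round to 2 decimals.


Perplexity formula: PP = 2^H
H = 11.09
PP = 2^11.09
Decompose: 2^11.09 = 2^11 * 2^0.09
2^11 = 2048, 2^0.09 ~ 1.0643702
PP ~ 2048 * 1.0643702 = 2179.8301696
Rounded to 2 decimals: 2179.83

2179.83


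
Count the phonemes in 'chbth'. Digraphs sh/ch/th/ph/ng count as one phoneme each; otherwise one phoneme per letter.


Parsing 'chbth' greedily, digraphs first:
  'ch' -> digraph (1 consonant phoneme) (phonemes so far: 1)
  'b' -> consonant phoneme (phonemes so far: 2)
  'th' -> digraph (1 consonant phoneme) (phonemes so far: 3)
Total phonemes: 3

3


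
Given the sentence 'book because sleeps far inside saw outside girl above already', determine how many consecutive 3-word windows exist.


Word trigrams from [10] words:
  Trigram 1: (book because sleeps)
  Trigram 2: (because sleeps far)
  Trigram 3: (sleeps far inside)
  Trigram 4: (far inside saw)
  Trigram 5: (inside saw outside)
  Trigram 6: (saw outside girl)
  Trigram 7: (outside girl above)
  Trigram 8: (girl above already)
Total word trigrams: 10 - 2 = 8

8


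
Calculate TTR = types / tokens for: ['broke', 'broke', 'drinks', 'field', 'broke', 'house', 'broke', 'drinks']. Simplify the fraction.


Tokens: 8
Unique types: ('broke', 'drinks', 'field', 'house') = 4
TTR = 4/8
Simplify: divide both by 4 -> 1/2
TTR = 1/2

1/2


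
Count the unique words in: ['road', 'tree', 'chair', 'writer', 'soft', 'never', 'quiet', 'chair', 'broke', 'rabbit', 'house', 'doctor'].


Listing all tokens and tracking unique types:
  Token 1: 'road' -> NEW (unique so far: 1)
  Token 2: 'tree' -> NEW (unique so far: 2)
  Token 3: 'chair' -> NEW (unique so far: 3)
  Token 4: 'writer' -> NEW (unique so far: 4)
  Token 5: 'soft' -> NEW (unique so far: 5)
  Token 6: 'never' -> NEW (unique so far: 6)
  Token 7: 'quiet' -> NEW (unique so far: 7)
  Token 8: 'chair' -> duplicate (unique so far: 7)
  Token 9: 'broke' -> NEW (unique so far: 8)
  Token 10: 'rabbit' -> NEW (unique so far: 9)
  Token 11: 'house' -> NEW (unique so far: 10)
  Token 12: 'doctor' -> NEW (unique so far: 11)
Unique types: ('broke', 'chair', 'doctor', 'house', 'never', 'quiet', 'rabbit', 'road', 'soft', 'tree', 'writer')
Vocabulary size: 11

11


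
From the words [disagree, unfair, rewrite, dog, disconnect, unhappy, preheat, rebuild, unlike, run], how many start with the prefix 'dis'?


Checking each word for prefix 'dis':
  'disagree' -> YES, starts with 'dis' (count: 1)
  'unfair' -> no (count: 1)
  'rewrite' -> no (count: 1)
  'dog' -> no (count: 1)
  'disconnect' -> YES, starts with 'dis' (count: 2)
  'unhappy' -> no (count: 2)
  'preheat' -> no (count: 2)
  'rebuild' -> no (count: 2)
  'unlike' -> no (count: 2)
  'run' -> no (count: 2)
Total with prefix 'dis': 2

2


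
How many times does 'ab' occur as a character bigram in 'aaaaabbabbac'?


Scanning 'aaaaabbabbac' for bigram 'ab':
  Position 0: 'aa' -> no
  Position 1: 'aa' -> no
  Position 2: 'aa' -> no
  Position 3: 'aa' -> no
  Position 4: 'ab' -> MATCH
  Position 5: 'bb' -> no
  Position 6: 'ba' -> no
  Position 7: 'ab' -> MATCH
  Position 8: 'bb' -> no
  Position 9: 'ba' -> no
  Position 10: 'ac' -> no
Total matches: 2

2


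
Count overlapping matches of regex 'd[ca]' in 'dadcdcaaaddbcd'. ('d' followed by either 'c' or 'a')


Pattern: d[ca] means 'd' followed by either 'c' or 'a'.
Scanning 'dadcdcaaaddbcd' position-by-position:
  Pos 0: window 'da' -> MATCH
  Pos 1: window 'ad' -> no
  Pos 2: window 'dc' -> MATCH
  Pos 3: window 'cd' -> no
  Pos 4: window 'dc' -> MATCH
  Pos 5: window 'ca' -> no
  Pos 6: window 'aa' -> no
  Pos 7: window 'aa' -> no
  Pos 8: window 'ad' -> no
  Pos 9: window 'dd' -> no
  Pos 10: window 'db' -> no
  Pos 11: window 'bc' -> no
  Pos 12: window 'cd' -> no
  Pos 13: window 'd' -> no
Total matches: 3

3


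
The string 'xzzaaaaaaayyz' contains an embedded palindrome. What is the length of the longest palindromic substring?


Scanning 'xzzaaaaaaayyz' for palindromic substrings.
Substring at positions 3-9: 'aaaaaaa'.
Check: reverse('aaaaaaa') = 'aaaaaaa' -> palindrome confirmed.
Neighbouring characters ('z' / 'y') break symmetry, so it cannot extend further.
No longer palindromic substring exists; longest length = 7

7


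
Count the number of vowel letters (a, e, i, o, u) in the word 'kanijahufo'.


Scanning each character of 'kanijahufo':
  Position 1: 'k' -> consonant (running count: 0)
  Position 2: 'a' -> vowel (running count: 1)
  Position 3: 'n' -> consonant (running count: 1)
  Position 4: 'i' -> vowel (running count: 2)
  Position 5: 'j' -> consonant (running count: 2)
  Position 6: 'a' -> vowel (running count: 3)
  Position 7: 'h' -> consonant (running count: 3)
  Position 8: 'u' -> vowel (running count: 4)
  Position 9: 'f' -> consonant (running count: 4)
  Position 10: 'o' -> vowel (running count: 5)
Total vowels: 5

5


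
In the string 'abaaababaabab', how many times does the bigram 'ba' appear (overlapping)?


Scanning 'abaaababaabab' for bigram 'ba':
  Position 0: 'ab' -> no
  Position 1: 'ba' -> MATCH
  Position 2: 'aa' -> no
  Position 3: 'aa' -> no
  Position 4: 'ab' -> no
  Position 5: 'ba' -> MATCH
  Position 6: 'ab' -> no
  Position 7: 'ba' -> MATCH
  Position 8: 'aa' -> no
  Position 9: 'ab' -> no
  Position 10: 'ba' -> MATCH
  Position 11: 'ab' -> no
Total matches: 4

4


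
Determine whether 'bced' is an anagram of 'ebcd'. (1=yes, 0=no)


Sort characters of 'bced': 'bcde'
Sort characters of 'ebcd': 'bcde'
Sorted forms match -> they ARE anagrams
Result: 1

1


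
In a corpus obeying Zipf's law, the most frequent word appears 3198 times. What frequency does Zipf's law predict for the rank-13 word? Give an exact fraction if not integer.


Zipf's law: freq(rank) = f1 / rank
f1 = 3198, rank = 13
freq = 3198 / 13
= 246

246


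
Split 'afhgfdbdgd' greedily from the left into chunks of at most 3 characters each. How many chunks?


'afhgfdbdgd' has 10 characters.
Chunking with max size 3:
  Chunk 1: 'afh' (positions 0-2)
  Chunk 2: 'gfd' (positions 3-5)
  Chunk 3: 'bdg' (positions 6-8)
  Chunk 4: 'd' (positions 9-9)
Total chunks: ceil(10 / 3) = 4

4


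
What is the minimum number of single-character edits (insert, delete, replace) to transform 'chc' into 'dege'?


Building DP table for s1='chc' (len 3) and s2='dege' (len 4):
       d  e  g  e
    0  1  2  3  4
  c 1  1  2  3  4
  h 2  2  2  3  4
  c 3  3  3  3  4
Edit distance = dp[3][4] = 4

4


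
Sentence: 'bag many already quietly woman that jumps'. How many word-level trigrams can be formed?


Word trigrams from [7] words:
  Trigram 1: (bag many already)
  Trigram 2: (many already quietly)
  Trigram 3: (already quietly woman)
  Trigram 4: (quietly woman that)
  Trigram 5: (woman that jumps)
Total word trigrams: 7 - 2 = 5

5


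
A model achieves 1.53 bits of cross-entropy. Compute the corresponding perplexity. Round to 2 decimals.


Perplexity formula: PP = 2^H
H = 1.53
PP = 2^1.53
Decompose: 2^1.53 = 2^1 * 2^0.53
2^1 = 2, 2^0.53 ~ 1.4439292
PP ~ 2 * 1.4439292 = 2.8878584
Rounded to 2 decimals: 2.89

2.89


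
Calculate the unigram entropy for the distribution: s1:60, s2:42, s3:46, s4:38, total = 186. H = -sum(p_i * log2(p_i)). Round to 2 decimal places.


Computing entropy H = -sum(p_i * log2(p_i)):
  s1: p = 60/186 = 0.3226, -p*log2(p) = 0.5265
  s2: p = 42/186 = 0.2258, -p*log2(p) = 0.4848
  s3: p = 46/186 = 0.2473, -p*log2(p) = 0.4985
  s4: p = 38/186 = 0.2043, -p*log2(p) = 0.4681
H = sum of terms = 1.9779
Rounded to 2 decimals: 1.98

1.98


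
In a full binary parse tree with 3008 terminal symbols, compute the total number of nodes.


Leaf nodes (terminals): 3008
Internal nodes = n - 1 = 3008 - 1 = 3007
Total = leaves + internal = 3008 + 3007 = 6015

6015


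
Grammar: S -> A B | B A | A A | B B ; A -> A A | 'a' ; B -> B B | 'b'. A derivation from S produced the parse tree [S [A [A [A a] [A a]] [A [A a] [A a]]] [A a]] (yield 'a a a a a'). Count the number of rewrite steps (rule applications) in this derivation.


Every bracketed nonterminal node [X ...] in the tree is produced by exactly one rule application.
Reading the tree off as a leftmost derivation:
  Step 1: S  =>  A A   (applied S -> A A)
  Step 2: A A  =>  A A A   (applied A -> A A)
  Step 3: A A A  =>  A A A A   (applied A -> A A)
  Step 4: A A A A  =>  a A A A   (applied A -> a)
  Step 5: a A A A  =>  a a A A   (applied A -> a)
  Step 6: a a A A  =>  a a A A A   (applied A -> A A)
  Step 7: a a A A A  =>  a a a A A   (applied A -> a)
  Step 8: a a a A A  =>  a a a a A   (applied A -> a)
  Step 9: a a a a A  =>  a a a a a   (applied A -> a)
Final yield: a a a a a
Total rewrite steps: 9

9


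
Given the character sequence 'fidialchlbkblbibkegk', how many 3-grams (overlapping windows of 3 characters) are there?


String 'fidialchlbkblbibkegk' has length L = 20.
Number of overlapping n-grams = L - n + 1
Substituting: 20 - 3 + 1 = 18

18


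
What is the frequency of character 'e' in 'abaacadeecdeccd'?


Scanning 'abaacadeecdeccd' for 'e':
  Position 7: 'e' -> MATCH (count: 1)
  Position 8: 'e' -> MATCH (count: 2)
  Position 11: 'e' -> MATCH (count: 3)
Total occurrences of 'e': 3

3


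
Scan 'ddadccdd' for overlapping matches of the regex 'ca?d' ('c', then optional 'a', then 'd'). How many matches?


Pattern: ca?d means 'c', then optional 'a', then 'd'.
Scanning 'ddadccdd' position-by-position:
  Pos 0: window 'dda' -> no
  Pos 1: window 'dad' -> no
  Pos 2: window 'adc' -> no
  Pos 3: window 'dcc' -> no
  Pos 4: window 'ccd' -> no
  Pos 5: window 'cdd' -> MATCH
  Pos 6: window 'dd' -> no
  Pos 7: window 'd' -> no
Total matches: 1

1


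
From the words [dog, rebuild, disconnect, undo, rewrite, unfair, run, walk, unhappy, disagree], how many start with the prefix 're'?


Checking each word for prefix 're':
  'dog' -> no (count: 0)
  'rebuild' -> YES, starts with 're' (count: 1)
  'disconnect' -> no (count: 1)
  'undo' -> no (count: 1)
  'rewrite' -> YES, starts with 're' (count: 2)
  'unfair' -> no (count: 2)
  'run' -> no (count: 2)
  'walk' -> no (count: 2)
  'unhappy' -> no (count: 2)
  'disagree' -> no (count: 2)
Total with prefix 're': 2

2


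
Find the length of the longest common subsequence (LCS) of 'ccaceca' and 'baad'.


DP table for LCS of 'ccaceca' and 'baad':
       b  a  a  d
    0  0  0  0  0
  c 0  0  0  0  0
  c 0  0  0  0  0
  a 0  0  1  1  1
  c 0  0  1  1  1
  e 0  0  1  1  1
  c 0  0  1  1  1
  a 0  0  1  2  2
LCS: 'aa'
LCS length = 2

2


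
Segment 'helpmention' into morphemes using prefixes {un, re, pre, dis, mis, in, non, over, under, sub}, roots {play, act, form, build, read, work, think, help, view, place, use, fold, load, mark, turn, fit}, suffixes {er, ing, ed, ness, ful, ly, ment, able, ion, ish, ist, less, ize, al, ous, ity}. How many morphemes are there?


Segmenting 'helpmention' against the inventory:
  'help' -> root (morpheme 1)
  'ment' -> suffix (morpheme 2)
  'ion' -> suffix (morpheme 3)
Total morphemes: 3

3


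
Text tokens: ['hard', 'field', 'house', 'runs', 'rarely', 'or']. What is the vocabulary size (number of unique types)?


Listing all tokens and tracking unique types:
  Token 1: 'hard' -> NEW (unique so far: 1)
  Token 2: 'field' -> NEW (unique so far: 2)
  Token 3: 'house' -> NEW (unique so far: 3)
  Token 4: 'runs' -> NEW (unique so far: 4)
  Token 5: 'rarely' -> NEW (unique so far: 5)
  Token 6: 'or' -> NEW (unique so far: 6)
Unique types: ('field', 'hard', 'house', 'or', 'rarely', 'runs')
Vocabulary size: 6

6


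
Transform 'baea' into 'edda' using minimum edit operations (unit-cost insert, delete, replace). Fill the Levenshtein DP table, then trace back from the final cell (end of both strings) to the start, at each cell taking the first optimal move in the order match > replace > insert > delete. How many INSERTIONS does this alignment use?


Edit distance = 3. Backtracking from cell (4, 4) with preference match > replace > insert > delete,
then listing the resulting alignment 'baea' -> 'edda' left to right:
  Step 1: replace b->e
  Step 2: replace a->d
  Step 3: replace e->d
  Step 4: keep 'a'
Total insertions: 0

0


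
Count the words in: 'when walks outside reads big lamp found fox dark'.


Counting words by splitting on spaces:
  Word 1: 'when'
  Word 2: 'walks'
  Word 3: 'outside'
  Word 4: 'reads'
  Word 5: 'big'
  Word 6: 'lamp'
  Word 7: 'found'
  Word 8: 'fox'
  Word 9: 'dark'
Total words: 9

9


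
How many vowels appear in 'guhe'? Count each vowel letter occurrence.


Scanning each character of 'guhe':
  Position 1: 'g' -> consonant (running count: 0)
  Position 2: 'u' -> vowel (running count: 1)
  Position 3: 'h' -> consonant (running count: 1)
  Position 4: 'e' -> vowel (running count: 2)
Total vowels: 2

2


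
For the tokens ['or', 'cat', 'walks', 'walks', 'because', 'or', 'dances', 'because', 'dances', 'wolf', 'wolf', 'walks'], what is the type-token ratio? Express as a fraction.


Tokens: 12
Unique types: ('because', 'cat', 'dances', 'or', 'walks', 'wolf') = 6
TTR = 6/12
Simplify: divide both by 6 -> 1/2
TTR = 1/2

1/2


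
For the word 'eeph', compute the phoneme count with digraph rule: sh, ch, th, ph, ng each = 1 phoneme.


Parsing 'eeph' greedily, digraphs first:
  'e' -> vowel phoneme (phonemes so far: 1)
  'e' -> vowel phoneme (phonemes so far: 2)
  'ph' -> digraph (1 consonant phoneme) (phonemes so far: 3)
Total phonemes: 3

3


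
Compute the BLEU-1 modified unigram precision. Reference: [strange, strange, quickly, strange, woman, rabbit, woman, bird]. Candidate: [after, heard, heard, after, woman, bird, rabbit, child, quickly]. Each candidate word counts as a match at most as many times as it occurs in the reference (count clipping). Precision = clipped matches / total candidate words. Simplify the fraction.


Reference word counts: {'bird': 1, 'quickly': 1, 'rabbit': 1, 'strange': 3, 'woman': 2}
Checking each candidate word (with clipping):
  'after' -> not in reference -> no match (matches: 0)
  'heard' -> not in reference -> no match (matches: 0)
  'heard' -> not in reference -> no match (matches: 0)
  'after' -> not in reference -> no match (matches: 0)
  'woman' -> in reference (ref count 2, used 1/2) -> match (matches: 1)
  'bird' -> in reference (ref count 1, used 1/1) -> match (matches: 2)
  'rabbit' -> in reference (ref count 1, used 1/1) -> match (matches: 3)
  'child' -> not in reference -> no match (matches: 3)
  'quickly' -> in reference (ref count 1, used 1/1) -> match (matches: 4)
Clipped matches: 4, Candidate length: 9
Precision = 4/9

4/9


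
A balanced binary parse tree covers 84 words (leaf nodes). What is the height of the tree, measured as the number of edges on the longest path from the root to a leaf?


In a balanced binary tree with n leaves the deepest leaf is ceil(log2(n)) edges below the root.
log2(84) = 6.3923
ceil(6.3923) = 7
height (edges) = 7

7


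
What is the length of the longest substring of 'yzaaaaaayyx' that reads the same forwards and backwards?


Scanning 'yzaaaaaayyx' for palindromic substrings.
Substring at positions 2-7: 'aaaaaa'.
Check: reverse('aaaaaa') = 'aaaaaa' -> palindrome confirmed.
Neighbouring characters ('z' / 'y') break symmetry, so it cannot extend further.
No longer palindromic substring exists; longest length = 6

6


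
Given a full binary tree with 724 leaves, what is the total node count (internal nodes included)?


Leaf nodes (terminals): 724
Internal nodes = n - 1 = 724 - 1 = 723
Total = leaves + internal = 724 + 723 = 1447

1447


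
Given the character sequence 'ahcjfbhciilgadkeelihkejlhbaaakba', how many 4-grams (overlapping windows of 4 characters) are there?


String 'ahcjfbhciilgadkeelihkejlhbaaakba' has length L = 32.
Number of overlapping n-grams = L - n + 1
Substituting: 32 - 4 + 1 = 29

29


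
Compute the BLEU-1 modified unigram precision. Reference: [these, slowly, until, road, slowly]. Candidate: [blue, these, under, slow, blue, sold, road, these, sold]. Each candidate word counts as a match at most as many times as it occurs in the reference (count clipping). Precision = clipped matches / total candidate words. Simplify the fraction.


Reference word counts: {'road': 1, 'slowly': 2, 'these': 1, 'until': 1}
Checking each candidate word (with clipping):
  'blue' -> not in reference -> no match (matches: 0)
  'these' -> in reference (ref count 1, used 1/1) -> match (matches: 1)
  'under' -> not in reference -> no match (matches: 1)
  'slow' -> not in reference -> no match (matches: 1)
  'blue' -> not in reference -> no match (matches: 1)
  'sold' -> not in reference -> no match (matches: 1)
  'road' -> in reference (ref count 1, used 1/1) -> match (matches: 2)
  'these' -> ref count 1 already used up (1/1) -> clipped, no match (matches: 2)
  'sold' -> not in reference -> no match (matches: 2)
Clipped matches: 2, Candidate length: 9
Precision = 2/9

2/9


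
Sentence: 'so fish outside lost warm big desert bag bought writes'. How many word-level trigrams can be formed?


Word trigrams from [10] words:
  Trigram 1: (so fish outside)
  Trigram 2: (fish outside lost)
  Trigram 3: (outside lost warm)
  Trigram 4: (lost warm big)
  Trigram 5: (warm big desert)
  Trigram 6: (big desert bag)
  Trigram 7: (desert bag bought)
  Trigram 8: (bag bought writes)
Total word trigrams: 10 - 2 = 8

8


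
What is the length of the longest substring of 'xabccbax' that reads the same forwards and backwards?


Scanning 'xabccbax' for palindromic substrings.
Substring at positions 0-7: 'xabccbax'.
Check: reverse('xabccbax') = 'xabccbax' -> palindrome confirmed.
No longer palindromic substring exists; longest length = 8

8


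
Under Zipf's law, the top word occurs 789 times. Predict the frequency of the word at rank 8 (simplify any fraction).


Zipf's law: freq(rank) = f1 / rank
f1 = 789, rank = 8
freq = 789 / 8
GCD(789, 8) = 1
Simplified: 789/8

789/8


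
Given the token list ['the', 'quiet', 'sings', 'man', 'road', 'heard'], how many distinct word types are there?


Listing all tokens and tracking unique types:
  Token 1: 'the' -> NEW (unique so far: 1)
  Token 2: 'quiet' -> NEW (unique so far: 2)
  Token 3: 'sings' -> NEW (unique so far: 3)
  Token 4: 'man' -> NEW (unique so far: 4)
  Token 5: 'road' -> NEW (unique so far: 5)
  Token 6: 'heard' -> NEW (unique so far: 6)
Unique types: ('heard', 'man', 'quiet', 'road', 'sings', 'the')
Vocabulary size: 6

6


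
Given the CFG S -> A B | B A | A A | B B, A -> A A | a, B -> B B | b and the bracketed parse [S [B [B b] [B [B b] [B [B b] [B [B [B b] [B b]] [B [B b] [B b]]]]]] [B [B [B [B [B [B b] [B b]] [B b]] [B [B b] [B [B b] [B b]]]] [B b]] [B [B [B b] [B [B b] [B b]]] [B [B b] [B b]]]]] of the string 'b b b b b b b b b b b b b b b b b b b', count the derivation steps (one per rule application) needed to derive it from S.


Every bracketed nonterminal node [X ...] in the tree is produced by exactly one rule application.
Reading the tree off as a leftmost derivation:
  Step 1: S  =>  B B   (applied S -> B B)
  Step 2: B B  =>  B B B   (applied B -> B B)
  Step 3: B B B  =>  b B B   (applied B -> b)
  Step 4: b B B  =>  b B B B   (applied B -> B B)
  Step 5: b B B B  =>  b b B B   (applied B -> b)
  Step 6: b b B B  =>  b b B B B   (applied B -> B B)
  Step 7: b b B B B  =>  b b b B B   (applied B -> b)
  Step 8: b b b B B  =>  b b b B B B   (applied B -> B B)
  Step 9: b b b B B B  =>  b b b B B B B   (applied B -> B B)
  Step 10: b b b B B B B  =>  b b b b B B B   (applied B -> b)
  Step 11: b b b b B B B  =>  b b b b b B B   (applied B -> b)
  Step 12: b b b b b B B  =>  b b b b b B B B   (applied B -> B B)
  Step 13: b b b b b B B B  =>  b b b b b b B B   (applied B -> b)
  Step 14: b b b b b b B B  =>  b b b b b b b B   (applied B -> b)
  Step 15: b b b b b b b B  =>  b b b b b b b B B   (applied B -> B B)
  Step 16: b b b b b b b B B  =>  b b b b b b b B B B   (applied B -> B B)
  Step 17: b b b b b b b B B B  =>  b b b b b b b B B B B   (applied B -> B B)
  Step 18: b b b b b b b B B B B  =>  b b b b b b b B B B B B   (applied B -> B B)
  Step 19: b b b b b b b B B B B B  =>  b b b b b b b B B B B B B   (applied B -> B B)
  Step 20: b b b b b b b B B B B B B  =>  b b b b b b b b B B B B B   (applied B -> b)
  Step 21: b b b b b b b b B B B B B  =>  b b b b b b b b b B B B B   (applied B -> b)
  Step 22: b b b b b b b b b B B B B  =>  b b b b b b b b b b B B B   (applied B -> b)
  Step 23: b b b b b b b b b b B B B  =>  b b b b b b b b b b B B B B   (applied B -> B B)
  Step 24: b b b b b b b b b b B B B B  =>  b b b b b b b b b b b B B B   (applied B -> b)
  Step 25: b b b b b b b b b b b B B B  =>  b b b b b b b b b b b B B B B   (applied B -> B B)
  Step 26: b b b b b b b b b b b B B B B  =>  b b b b b b b b b b b b B B B   (applied B -> b)
  Step 27: b b b b b b b b b b b b B B B  =>  b b b b b b b b b b b b b B B   (applied B -> b)
  Step 28: b b b b b b b b b b b b b B B  =>  b b b b b b b b b b b b b b B   (applied B -> b)
  Step 29: b b b b b b b b b b b b b b B  =>  b b b b b b b b b b b b b b B B   (applied B -> B B)
  Step 30: b b b b b b b b b b b b b b B B  =>  b b b b b b b b b b b b b b B B B   (applied B -> B B)
  Step 31: b b b b b b b b b b b b b b B B B  =>  b b b b b b b b b b b b b b b B B   (applied B -> b)
  Step 32: b b b b b b b b b b b b b b b B B  =>  b b b b b b b b b b b b b b b B B B   (applied B -> B B)
  Step 33: b b b b b b b b b b b b b b b B B B  =>  b b b b b b b b b b b b b b b b B B   (applied B -> b)
  Step 34: b b b b b b b b b b b b b b b b B B  =>  b b b b b b b b b b b b b b b b b B   (applied B -> b)
  Step 35: b b b b b b b b b b b b b b b b b B  =>  b b b b b b b b b b b b b b b b b B B   (applied B -> B B)
  Step 36: b b b b b b b b b b b b b b b b b B B  =>  b b b b b b b b b b b b b b b b b b B   (applied B -> b)
  Step 37: b b b b b b b b b b b b b b b b b b B  =>  b b b b b b b b b b b b b b b b b b b   (applied B -> b)
Final yield: b b b b b b b b b b b b b b b b b b b
Total rewrite steps: 37

37


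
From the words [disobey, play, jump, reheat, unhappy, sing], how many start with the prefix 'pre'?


Checking each word for prefix 'pre':
  'disobey' -> no (count: 0)
  'play' -> no (count: 0)
  'jump' -> no (count: 0)
  'reheat' -> no (count: 0)
  'unhappy' -> no (count: 0)
  'sing' -> no (count: 0)
Total with prefix 'pre': 0

0


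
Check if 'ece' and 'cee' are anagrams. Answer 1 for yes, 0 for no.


Sort characters of 'ece': 'cee'
Sort characters of 'cee': 'cee'
Sorted forms match -> they ARE anagrams
Result: 1

1


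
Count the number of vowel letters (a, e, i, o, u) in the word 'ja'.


Scanning each character of 'ja':
  Position 1: 'j' -> consonant (running count: 0)
  Position 2: 'a' -> vowel (running count: 1)
Total vowels: 1

1


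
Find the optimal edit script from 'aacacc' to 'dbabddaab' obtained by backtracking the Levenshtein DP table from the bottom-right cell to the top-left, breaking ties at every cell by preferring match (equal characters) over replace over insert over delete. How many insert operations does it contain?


Edit distance = 7. Backtracking from cell (6, 9) with preference match > replace > insert > delete,
then listing the resulting alignment 'aacacc' -> 'dbabddaab' left to right:
  Step 1: insert 'd' [insertion #1]
  Step 2: insert 'b' [insertion #2]
  Step 3: keep 'a'
  Step 4: insert 'b' [insertion #3]
  Step 5: replace a->d
  Step 6: replace c->d
  Step 7: keep 'a'
  Step 8: replace c->a
  Step 9: replace c->b
Total insertions: 3

3
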